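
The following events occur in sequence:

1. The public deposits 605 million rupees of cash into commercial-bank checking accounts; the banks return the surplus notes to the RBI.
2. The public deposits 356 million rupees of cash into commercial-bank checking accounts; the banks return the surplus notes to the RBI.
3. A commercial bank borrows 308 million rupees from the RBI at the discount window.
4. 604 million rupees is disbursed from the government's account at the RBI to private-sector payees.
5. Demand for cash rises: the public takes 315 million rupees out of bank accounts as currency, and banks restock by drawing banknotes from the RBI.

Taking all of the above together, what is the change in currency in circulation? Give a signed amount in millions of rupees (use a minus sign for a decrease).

RBI balance sheet:
  Assets:      Loans to banks +308M
  Liabilities: Bank reserves +1558M, Currency in circulation −646M, Government deposits −604M
Commercial banking system:
  Assets:      Reserves at CB +1558M
  Liabilities: Checkable deposits +1250M, Borrowings from CB +308M
So the change in currency in circulation is -646 million.

-646 million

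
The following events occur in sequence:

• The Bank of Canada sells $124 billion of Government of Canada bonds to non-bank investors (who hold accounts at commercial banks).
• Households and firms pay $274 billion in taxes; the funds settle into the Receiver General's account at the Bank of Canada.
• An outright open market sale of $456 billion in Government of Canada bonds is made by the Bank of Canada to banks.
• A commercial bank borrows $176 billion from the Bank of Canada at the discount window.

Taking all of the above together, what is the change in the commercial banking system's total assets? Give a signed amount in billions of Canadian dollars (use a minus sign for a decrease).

Bank of Canada balance sheet:
  Assets:      Securities −$580B, Loans to banks +$176B
  Liabilities: Bank reserves −$678B, Government deposits +$274B
Commercial banking system:
  Assets:      Reserves at CB −$678B, Securities +$456B
  Liabilities: Checkable deposits −$398B, Borrowings from CB +$176B
Change in total bank assets = -$222 billion.

-$222 billion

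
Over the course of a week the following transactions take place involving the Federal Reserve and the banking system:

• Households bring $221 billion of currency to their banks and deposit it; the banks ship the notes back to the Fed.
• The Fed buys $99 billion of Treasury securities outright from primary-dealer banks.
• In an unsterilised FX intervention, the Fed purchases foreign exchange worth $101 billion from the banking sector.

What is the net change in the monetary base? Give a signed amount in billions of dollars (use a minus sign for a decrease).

Currency deposit $221 billion: just a shift between currency and reserves — both are base money → 0.
OMO purchase (from banks) $99 billion: Fed balance sheet expands → +$99B.
FX purchase $101 billion: Fed balance sheet expands → +$101B.
Net: 0 + 99 + 101 = +$200 billion.

+$200 billion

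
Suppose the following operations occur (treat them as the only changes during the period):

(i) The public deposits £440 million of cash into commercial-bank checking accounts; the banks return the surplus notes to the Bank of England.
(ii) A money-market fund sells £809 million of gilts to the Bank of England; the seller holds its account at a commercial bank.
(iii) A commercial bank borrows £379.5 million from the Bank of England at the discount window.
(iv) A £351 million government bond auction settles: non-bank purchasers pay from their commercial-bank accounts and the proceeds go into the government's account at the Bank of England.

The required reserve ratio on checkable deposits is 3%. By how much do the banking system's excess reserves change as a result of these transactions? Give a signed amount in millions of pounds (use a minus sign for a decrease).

+£1250.56 million

Currency deposit £440 million: reserves +£440M, deposits +£440M.
Asset purchase (from non-banks) £809 million: reserves +£809M, deposits +£809M.
Discount-window loan £379.5 million: reserves +£379.5M, deposits 0.
Government account inflow £351 million: reserves −£351M, deposits −£351M.
Totals: Δreserves = +£1277.5M, Δdeposits = +£898M.
Δrequired reserves = 3% × +£898M = +£26.94M.
Δexcess reserves = Δreserves − Δrequired = +£1277.5M − (+£26.94M) = +£1250.56 million.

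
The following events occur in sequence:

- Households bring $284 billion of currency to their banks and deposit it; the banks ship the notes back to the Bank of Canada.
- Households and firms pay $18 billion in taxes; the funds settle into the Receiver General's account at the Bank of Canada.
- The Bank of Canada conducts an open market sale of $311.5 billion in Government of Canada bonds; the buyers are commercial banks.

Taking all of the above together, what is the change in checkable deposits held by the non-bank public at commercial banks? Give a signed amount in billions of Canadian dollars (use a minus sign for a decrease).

+$266 billion

Bank of Canada balance sheet:
  Assets:      Securities −$311.5B
  Liabilities: Bank reserves −$45.5B, Currency in circulation −$284B, Government deposits +$18B
Commercial banking system:
  Assets:      Reserves at CB −$45.5B, Securities +$311.5B
  Liabilities: Checkable deposits +$266B
So the change in checkable deposits held by the non-bank public at commercial banks is +$266 billion.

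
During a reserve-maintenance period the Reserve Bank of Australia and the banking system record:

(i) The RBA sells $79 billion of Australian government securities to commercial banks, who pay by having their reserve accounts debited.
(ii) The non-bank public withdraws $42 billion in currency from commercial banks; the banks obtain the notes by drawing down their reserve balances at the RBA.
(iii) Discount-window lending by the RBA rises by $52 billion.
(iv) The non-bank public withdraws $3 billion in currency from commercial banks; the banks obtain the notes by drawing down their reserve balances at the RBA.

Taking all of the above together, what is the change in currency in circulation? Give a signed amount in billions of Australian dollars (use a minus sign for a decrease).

+$45 billion

OMO sale (to banks) $79 billion: no currency enters or leaves circulation → 0.
Currency withdrawal $42 billion: notes leave the central bank → +$42B.
Discount-window loan $52 billion: no currency enters or leaves circulation → 0.
Currency withdrawal $3 billion: notes leave the central bank → +$3B.
Net: 0 + 42 + 0 + 3 = +$45 billion.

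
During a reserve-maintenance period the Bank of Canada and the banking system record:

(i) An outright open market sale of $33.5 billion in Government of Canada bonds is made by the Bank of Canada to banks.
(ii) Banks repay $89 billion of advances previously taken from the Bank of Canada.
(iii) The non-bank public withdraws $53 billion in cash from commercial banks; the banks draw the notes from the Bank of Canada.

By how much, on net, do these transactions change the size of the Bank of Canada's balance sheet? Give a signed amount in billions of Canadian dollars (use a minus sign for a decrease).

OMO sale (to banks) $33.5 billion: a Bank of Canada asset is shed → −$33.5B.
Discount-window repayment $89 billion: a Bank of Canada asset is shed → −$89B.
Currency withdrawal $53 billion: only the composition of liabilities changes → 0.
Net: −33.5 − 89 + 0 = -$122.5 billion.

-$122.5 billion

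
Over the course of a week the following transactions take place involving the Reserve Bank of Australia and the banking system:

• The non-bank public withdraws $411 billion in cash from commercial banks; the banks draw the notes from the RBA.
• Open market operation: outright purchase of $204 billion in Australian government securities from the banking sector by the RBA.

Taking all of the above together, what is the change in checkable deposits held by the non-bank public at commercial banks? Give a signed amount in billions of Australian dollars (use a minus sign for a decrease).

RBA balance sheet:
  Assets:      Securities +$204B
  Liabilities: Bank reserves −$207B, Currency in circulation +$411B
Commercial banking system:
  Assets:      Reserves at CB −$207B, Securities −$204B
  Liabilities: Checkable deposits −$411B
So the change in checkable deposits held by the non-bank public at commercial banks is -$411 billion.

-$411 billion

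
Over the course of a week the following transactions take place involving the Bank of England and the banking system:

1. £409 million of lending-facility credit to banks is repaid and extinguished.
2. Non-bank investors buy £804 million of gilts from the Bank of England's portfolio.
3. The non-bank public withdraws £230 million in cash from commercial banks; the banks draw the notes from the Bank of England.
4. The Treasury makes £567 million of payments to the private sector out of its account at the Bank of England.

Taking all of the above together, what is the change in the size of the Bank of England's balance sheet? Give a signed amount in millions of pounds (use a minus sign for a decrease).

Discount-window repayment £409 million: a Bank of England asset is shed → −£409M.
Asset sale (to non-banks) £804 million: a Bank of England asset is shed → −£804M.
Currency withdrawal £230 million: only the composition of liabilities changes → 0.
Government spending £567 million: only the composition of liabilities changes → 0.
Net: −409 − 804 + 0 + 0 = -£1213 million.

-£1213 million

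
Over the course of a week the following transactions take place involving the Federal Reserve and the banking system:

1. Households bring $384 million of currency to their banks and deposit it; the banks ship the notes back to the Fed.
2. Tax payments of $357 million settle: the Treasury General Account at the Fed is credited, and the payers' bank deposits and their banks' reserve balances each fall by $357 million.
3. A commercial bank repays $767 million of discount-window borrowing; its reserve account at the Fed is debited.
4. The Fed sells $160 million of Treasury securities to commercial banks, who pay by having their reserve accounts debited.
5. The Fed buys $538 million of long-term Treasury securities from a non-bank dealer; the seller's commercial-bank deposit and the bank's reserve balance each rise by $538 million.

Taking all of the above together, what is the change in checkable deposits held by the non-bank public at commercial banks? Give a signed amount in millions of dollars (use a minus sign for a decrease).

Currency deposit $384 million: non-bank counterparties' bank balances rise → +$384M.
Government account inflow $357 million: non-bank counterparties' bank balances fall → −$357M.
Discount-window repayment $767 million: the counterparty is a bank, so public deposits are unchanged → 0.
OMO sale (to banks) $160 million: the counterparty is a bank, so public deposits are unchanged → 0.
Asset purchase (from non-banks) $538 million: non-bank counterparties' bank balances rise → +$538M.
Net: 384 − 357 + 0 + 0 + 538 = +$565 million.

+$565 million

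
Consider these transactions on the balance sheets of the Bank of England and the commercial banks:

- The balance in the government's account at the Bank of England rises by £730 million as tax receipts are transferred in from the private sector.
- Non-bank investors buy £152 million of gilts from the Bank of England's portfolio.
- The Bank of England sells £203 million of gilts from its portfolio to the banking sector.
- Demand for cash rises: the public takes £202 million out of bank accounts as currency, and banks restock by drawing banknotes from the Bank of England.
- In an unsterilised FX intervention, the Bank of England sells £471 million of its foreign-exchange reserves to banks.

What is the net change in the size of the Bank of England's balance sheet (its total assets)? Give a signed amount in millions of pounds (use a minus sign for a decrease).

-£826 million

Government account inflow £730 million: only the composition of liabilities changes → 0.
Asset sale (to non-banks) £152 million: a Bank of England asset is shed → −£152M.
OMO sale (to banks) £203 million: a Bank of England asset is shed → −£203M.
Currency withdrawal £202 million: only the composition of liabilities changes → 0.
FX sale £471 million: a Bank of England asset is shed → −£471M.
Net: 0 − 152 − 203 + 0 − 471 = -£826 million.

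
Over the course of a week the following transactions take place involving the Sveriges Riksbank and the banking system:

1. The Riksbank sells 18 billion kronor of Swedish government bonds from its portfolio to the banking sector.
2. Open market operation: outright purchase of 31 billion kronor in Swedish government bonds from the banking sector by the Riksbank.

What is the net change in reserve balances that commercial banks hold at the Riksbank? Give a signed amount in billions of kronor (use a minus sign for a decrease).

+13 billion

Riksbank balance sheet:
  Assets:      Securities +13B
  Liabilities: Bank reserves +13B
So the change in reserve balances that commercial banks hold at the Riksbank is +13 billion.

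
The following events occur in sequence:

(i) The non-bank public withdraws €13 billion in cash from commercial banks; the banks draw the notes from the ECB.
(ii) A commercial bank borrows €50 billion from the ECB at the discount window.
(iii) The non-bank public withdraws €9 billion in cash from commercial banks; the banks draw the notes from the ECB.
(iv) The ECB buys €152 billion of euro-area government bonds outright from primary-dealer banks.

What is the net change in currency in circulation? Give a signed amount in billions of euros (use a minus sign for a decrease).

+€22 billion

Currency withdrawal €13 billion: notes leave the central bank → +€13B.
Discount-window loan €50 billion: no currency enters or leaves circulation → 0.
Currency withdrawal €9 billion: notes leave the central bank → +€9B.
OMO purchase (from banks) €152 billion: no currency enters or leaves circulation → 0.
Net: 13 + 0 + 9 + 0 = +€22 billion.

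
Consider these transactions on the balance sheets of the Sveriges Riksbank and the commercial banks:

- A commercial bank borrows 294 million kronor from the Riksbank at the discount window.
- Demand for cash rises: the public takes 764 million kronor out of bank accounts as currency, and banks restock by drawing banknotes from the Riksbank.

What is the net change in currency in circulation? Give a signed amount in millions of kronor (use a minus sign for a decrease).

Discount-window loan 294 million kronor: no currency enters or leaves circulation → 0.
Currency withdrawal 764 million kronor: notes leave the central bank → +764M.
Net: 0 + 764 = +764 million.

+764 million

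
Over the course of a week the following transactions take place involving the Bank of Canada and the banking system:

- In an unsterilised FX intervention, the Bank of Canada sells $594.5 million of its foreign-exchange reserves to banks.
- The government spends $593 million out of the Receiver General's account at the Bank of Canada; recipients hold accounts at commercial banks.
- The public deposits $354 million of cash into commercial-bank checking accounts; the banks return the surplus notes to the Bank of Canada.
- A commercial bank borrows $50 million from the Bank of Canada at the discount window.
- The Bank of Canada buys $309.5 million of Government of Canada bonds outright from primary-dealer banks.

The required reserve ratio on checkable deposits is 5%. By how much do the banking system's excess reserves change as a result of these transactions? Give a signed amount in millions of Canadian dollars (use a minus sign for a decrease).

FX sale $594.5 million: reserves −$594.5M, deposits 0.
Government spending $593 million: reserves +$593M, deposits +$593M.
Currency deposit $354 million: reserves +$354M, deposits +$354M.
Discount-window loan $50 million: reserves +$50M, deposits 0.
OMO purchase (from banks) $309.5 million: reserves +$309.5M, deposits 0.
Totals: Δreserves = +$712M, Δdeposits = +$947M.
Δrequired reserves = 5% × +$947M = +$47.35M.
Δexcess reserves = Δreserves − Δrequired = +$712M − (+$47.35M) = +$664.65 million.

+$664.65 million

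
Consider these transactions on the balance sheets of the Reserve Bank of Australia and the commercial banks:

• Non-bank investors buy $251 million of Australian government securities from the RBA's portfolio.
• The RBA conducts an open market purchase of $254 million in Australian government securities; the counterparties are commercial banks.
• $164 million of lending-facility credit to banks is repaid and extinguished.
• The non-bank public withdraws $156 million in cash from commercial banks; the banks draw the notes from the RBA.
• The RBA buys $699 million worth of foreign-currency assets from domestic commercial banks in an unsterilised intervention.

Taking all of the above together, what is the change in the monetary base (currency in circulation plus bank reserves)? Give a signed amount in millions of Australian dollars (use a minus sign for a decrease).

+$538 million

Asset sale (to non-banks) $251 million: RBA balance sheet contracts → −$251M.
OMO purchase (from banks) $254 million: RBA balance sheet expands → +$254M.
Discount-window repayment $164 million: RBA balance sheet contracts → −$164M.
Currency withdrawal $156 million: just a shift between currency and reserves — both are base money → 0.
FX purchase $699 million: RBA balance sheet expands → +$699M.
Net: −251 + 254 − 164 + 0 + 699 = +$538 million.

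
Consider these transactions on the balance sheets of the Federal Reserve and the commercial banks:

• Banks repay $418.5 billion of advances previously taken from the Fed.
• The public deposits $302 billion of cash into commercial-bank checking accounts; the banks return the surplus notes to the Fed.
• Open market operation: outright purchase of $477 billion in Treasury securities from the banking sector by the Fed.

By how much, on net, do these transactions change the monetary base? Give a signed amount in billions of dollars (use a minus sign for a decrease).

+$58.5 billion

Discount-window repayment $418.5 billion: Fed balance sheet contracts → −$418.5B.
Currency deposit $302 billion: just a shift between currency and reserves — both are base money → 0.
OMO purchase (from banks) $477 billion: Fed balance sheet expands → +$477B.
Net: −418.5 + 0 + 477 = +$58.5 billion.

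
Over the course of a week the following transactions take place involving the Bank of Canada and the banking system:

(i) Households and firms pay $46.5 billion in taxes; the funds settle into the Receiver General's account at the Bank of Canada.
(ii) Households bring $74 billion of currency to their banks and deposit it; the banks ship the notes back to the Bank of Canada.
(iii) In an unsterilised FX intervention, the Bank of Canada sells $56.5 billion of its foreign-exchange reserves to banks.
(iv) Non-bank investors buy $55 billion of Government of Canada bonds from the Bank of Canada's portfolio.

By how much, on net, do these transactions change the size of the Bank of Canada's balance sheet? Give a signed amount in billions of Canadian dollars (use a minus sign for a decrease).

Bank of Canada balance sheet:
  Assets:      Securities −$55B, Foreign assets −$56.5B
  Liabilities: Bank reserves −$84B, Currency in circulation −$74B, Government deposits +$46.5B
Change in total Bank of Canada assets = -$111.5 billion.

-$111.5 billion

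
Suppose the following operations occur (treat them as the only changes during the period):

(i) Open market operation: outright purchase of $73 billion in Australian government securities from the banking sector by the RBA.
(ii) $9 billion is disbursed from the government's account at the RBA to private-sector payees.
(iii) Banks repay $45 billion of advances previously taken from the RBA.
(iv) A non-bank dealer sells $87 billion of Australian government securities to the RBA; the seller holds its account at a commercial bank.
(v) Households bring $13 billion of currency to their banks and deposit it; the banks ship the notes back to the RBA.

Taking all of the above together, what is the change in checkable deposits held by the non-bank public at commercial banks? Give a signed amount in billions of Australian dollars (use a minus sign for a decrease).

+$109 billion

OMO purchase (from banks) $73 billion: the counterparty is a bank, so public deposits are unchanged → 0.
Government spending $9 billion: non-bank counterparties' bank balances rise → +$9B.
Discount-window repayment $45 billion: the counterparty is a bank, so public deposits are unchanged → 0.
Asset purchase (from non-banks) $87 billion: non-bank counterparties' bank balances rise → +$87B.
Currency deposit $13 billion: non-bank counterparties' bank balances rise → +$13B.
Net: 0 + 9 + 0 + 87 + 13 = +$109 billion.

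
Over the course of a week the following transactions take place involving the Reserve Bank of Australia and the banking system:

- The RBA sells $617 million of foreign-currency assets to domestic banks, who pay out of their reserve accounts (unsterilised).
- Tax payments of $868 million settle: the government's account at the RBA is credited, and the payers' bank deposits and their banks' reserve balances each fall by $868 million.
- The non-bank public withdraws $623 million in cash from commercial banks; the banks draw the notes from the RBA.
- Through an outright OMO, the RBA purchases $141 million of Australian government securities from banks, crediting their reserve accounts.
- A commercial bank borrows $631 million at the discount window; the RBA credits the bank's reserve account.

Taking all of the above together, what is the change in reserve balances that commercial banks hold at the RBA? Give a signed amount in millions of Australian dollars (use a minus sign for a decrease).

RBA balance sheet:
  Assets:      Securities +$141M, Loans to banks +$631M, Foreign assets −$617M
  Liabilities: Bank reserves −$1336M, Currency in circulation +$623M, Government deposits +$868M
So the change in reserve balances that commercial banks hold at the RBA is -$1336 million.

-$1336 million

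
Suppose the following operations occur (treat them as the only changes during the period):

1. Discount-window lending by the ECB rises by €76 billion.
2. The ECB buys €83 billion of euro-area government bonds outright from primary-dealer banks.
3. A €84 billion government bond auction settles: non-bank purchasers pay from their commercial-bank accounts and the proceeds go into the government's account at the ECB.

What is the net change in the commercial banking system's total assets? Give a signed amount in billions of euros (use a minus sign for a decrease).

-€8 billion

ECB balance sheet:
  Assets:      Securities +€83B, Loans to banks +€76B
  Liabilities: Bank reserves +€75B, Government deposits +€84B
Commercial banking system:
  Assets:      Reserves at CB +€75B, Securities −€83B
  Liabilities: Checkable deposits −€84B, Borrowings from CB +€76B
Change in total bank assets = -€8 billion.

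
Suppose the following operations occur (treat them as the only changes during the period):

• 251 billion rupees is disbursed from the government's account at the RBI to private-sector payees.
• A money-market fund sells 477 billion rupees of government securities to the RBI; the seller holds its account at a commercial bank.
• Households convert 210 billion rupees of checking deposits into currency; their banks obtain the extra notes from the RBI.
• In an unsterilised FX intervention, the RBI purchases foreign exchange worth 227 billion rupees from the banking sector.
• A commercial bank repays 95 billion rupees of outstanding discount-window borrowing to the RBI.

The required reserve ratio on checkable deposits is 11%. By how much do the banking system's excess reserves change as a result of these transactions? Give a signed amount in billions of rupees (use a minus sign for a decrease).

+593.02 billion

Government spending 251 billion rupees: reserves +251B, deposits +251B.
Asset purchase (from non-banks) 477 billion rupees: reserves +477B, deposits +477B.
Currency withdrawal 210 billion rupees: reserves −210B, deposits −210B.
FX purchase 227 billion rupees: reserves +227B, deposits 0.
Discount-window repayment 95 billion rupees: reserves −95B, deposits 0.
Totals: Δreserves = +650B, Δdeposits = +518B.
Δrequired reserves = 11% × +518B = +56.98B.
Δexcess reserves = Δreserves − Δrequired = +650B − (+56.98B) = +593.02 billion.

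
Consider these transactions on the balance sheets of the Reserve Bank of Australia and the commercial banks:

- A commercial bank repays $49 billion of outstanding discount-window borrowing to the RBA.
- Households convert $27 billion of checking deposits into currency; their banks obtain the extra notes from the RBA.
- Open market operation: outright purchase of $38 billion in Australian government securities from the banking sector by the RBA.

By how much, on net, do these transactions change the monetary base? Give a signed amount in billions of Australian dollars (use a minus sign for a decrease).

RBA balance sheet:
  Assets:      Securities +$38B, Loans to banks −$49B
  Liabilities: Bank reserves −$38B, Currency in circulation +$27B
Commercial banking system:
  Assets:      Reserves at CB −$38B, Securities −$38B
  Liabilities: Checkable deposits −$27B, Borrowings from CB −$49B
Monetary base = currency + reserves: +$27B + (−$38B) = -$11 billion.

-$11 billion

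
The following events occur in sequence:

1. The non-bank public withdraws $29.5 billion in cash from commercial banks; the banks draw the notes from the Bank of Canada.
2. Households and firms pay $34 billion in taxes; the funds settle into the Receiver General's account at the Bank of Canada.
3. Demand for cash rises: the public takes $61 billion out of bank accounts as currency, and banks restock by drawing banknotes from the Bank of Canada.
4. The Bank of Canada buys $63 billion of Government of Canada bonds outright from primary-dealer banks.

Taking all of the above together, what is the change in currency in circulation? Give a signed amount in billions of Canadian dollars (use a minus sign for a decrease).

Currency withdrawal $29.5 billion: notes leave the central bank → +$29.5B.
Government account inflow $34 billion: no currency enters or leaves circulation → 0.
Currency withdrawal $61 billion: notes leave the central bank → +$61B.
OMO purchase (from banks) $63 billion: no currency enters or leaves circulation → 0.
Net: 29.5 + 0 + 61 + 0 = +$90.5 billion.

+$90.5 billion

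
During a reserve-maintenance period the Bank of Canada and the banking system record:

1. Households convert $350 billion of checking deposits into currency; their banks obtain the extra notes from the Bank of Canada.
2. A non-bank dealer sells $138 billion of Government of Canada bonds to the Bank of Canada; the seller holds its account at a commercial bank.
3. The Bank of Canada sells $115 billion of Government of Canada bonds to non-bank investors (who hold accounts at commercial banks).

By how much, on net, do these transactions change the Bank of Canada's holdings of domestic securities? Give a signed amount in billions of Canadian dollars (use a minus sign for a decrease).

Bank of Canada balance sheet:
  Assets:      Securities +$23B
  Liabilities: Bank reserves −$327B, Currency in circulation +$350B
So the change in the Bank of Canada's holdings of domestic securities is +$23 billion.

+$23 billion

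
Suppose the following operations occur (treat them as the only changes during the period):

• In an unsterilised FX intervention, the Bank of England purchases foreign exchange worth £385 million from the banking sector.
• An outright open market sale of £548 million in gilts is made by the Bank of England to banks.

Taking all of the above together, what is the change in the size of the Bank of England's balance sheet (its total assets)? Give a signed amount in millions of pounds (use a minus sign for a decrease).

FX purchase £385 million: a Bank of England asset is acquired → +£385M.
OMO sale (to banks) £548 million: a Bank of England asset is shed → −£548M.
Net: 385 − 548 = -£163 million.

-£163 million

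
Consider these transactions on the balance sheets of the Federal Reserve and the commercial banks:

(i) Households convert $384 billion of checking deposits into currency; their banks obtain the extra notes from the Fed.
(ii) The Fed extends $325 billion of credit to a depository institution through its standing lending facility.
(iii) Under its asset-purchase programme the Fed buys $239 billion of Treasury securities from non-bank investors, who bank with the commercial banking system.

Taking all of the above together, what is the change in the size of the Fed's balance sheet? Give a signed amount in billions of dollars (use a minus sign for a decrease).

+$564 billion

Fed balance sheet:
  Assets:      Securities +$239B, Loans to banks +$325B
  Liabilities: Bank reserves +$180B, Currency in circulation +$384B
Change in total Fed assets = +$564 billion.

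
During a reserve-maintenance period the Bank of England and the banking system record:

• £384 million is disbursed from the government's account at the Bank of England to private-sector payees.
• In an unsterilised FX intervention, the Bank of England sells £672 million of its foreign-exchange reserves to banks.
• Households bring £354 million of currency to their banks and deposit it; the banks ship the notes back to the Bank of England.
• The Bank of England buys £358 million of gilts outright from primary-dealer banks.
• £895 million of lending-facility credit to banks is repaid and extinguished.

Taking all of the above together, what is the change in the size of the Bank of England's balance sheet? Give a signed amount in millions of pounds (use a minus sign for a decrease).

-£1209 million

Government spending £384 million: only the composition of liabilities changes → 0.
FX sale £672 million: a Bank of England asset is shed → −£672M.
Currency deposit £354 million: only the composition of liabilities changes → 0.
OMO purchase (from banks) £358 million: a Bank of England asset is acquired → +£358M.
Discount-window repayment £895 million: a Bank of England asset is shed → −£895M.
Net: 0 − 672 + 0 + 358 − 895 = -£1209 million.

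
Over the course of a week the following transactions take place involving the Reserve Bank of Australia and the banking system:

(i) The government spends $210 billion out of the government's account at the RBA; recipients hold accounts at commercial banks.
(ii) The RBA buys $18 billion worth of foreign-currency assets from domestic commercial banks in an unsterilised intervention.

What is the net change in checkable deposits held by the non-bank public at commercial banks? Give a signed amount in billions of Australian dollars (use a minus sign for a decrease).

RBA balance sheet:
  Assets:      Foreign assets +$18B
  Liabilities: Bank reserves +$228B, Government deposits −$210B
Commercial banking system:
  Assets:      Reserves at CB +$228B, Foreign assets −$18B
  Liabilities: Checkable deposits +$210B
So the change in checkable deposits held by the non-bank public at commercial banks is +$210 billion.

+$210 billion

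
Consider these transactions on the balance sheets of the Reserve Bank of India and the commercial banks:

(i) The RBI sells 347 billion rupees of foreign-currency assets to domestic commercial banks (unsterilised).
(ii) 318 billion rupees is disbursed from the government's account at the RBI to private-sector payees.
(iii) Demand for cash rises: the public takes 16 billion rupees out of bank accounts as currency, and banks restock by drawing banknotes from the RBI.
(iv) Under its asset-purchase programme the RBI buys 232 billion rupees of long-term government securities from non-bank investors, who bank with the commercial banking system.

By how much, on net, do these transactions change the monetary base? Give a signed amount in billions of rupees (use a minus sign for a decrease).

RBI balance sheet:
  Assets:      Securities +232B, Foreign assets −347B
  Liabilities: Bank reserves +187B, Currency in circulation +16B, Government deposits −318B
Commercial banking system:
  Assets:      Reserves at CB +187B, Foreign assets +347B
  Liabilities: Checkable deposits +534B
Monetary base = currency + reserves: +16B + (+187B) = +203 billion.

+203 billion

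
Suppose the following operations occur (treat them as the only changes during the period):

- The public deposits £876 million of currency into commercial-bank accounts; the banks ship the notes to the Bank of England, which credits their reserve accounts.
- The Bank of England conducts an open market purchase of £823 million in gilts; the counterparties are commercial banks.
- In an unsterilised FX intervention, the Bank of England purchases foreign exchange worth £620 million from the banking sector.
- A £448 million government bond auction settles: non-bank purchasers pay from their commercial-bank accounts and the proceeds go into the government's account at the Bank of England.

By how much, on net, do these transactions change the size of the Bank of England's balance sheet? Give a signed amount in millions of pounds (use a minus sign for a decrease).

Currency deposit £876 million: only the composition of liabilities changes → 0.
OMO purchase (from banks) £823 million: a Bank of England asset is acquired → +£823M.
FX purchase £620 million: a Bank of England asset is acquired → +£620M.
Government account inflow £448 million: only the composition of liabilities changes → 0.
Net: 0 + 823 + 620 + 0 = +£1443 million.

+£1443 million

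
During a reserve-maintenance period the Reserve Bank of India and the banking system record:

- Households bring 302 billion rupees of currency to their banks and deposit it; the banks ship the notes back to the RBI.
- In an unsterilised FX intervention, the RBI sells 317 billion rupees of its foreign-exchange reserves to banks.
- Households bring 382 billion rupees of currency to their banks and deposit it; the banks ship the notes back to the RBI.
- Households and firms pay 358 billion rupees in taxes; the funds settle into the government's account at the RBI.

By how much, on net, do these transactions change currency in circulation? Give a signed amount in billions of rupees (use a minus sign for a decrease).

-684 billion

RBI balance sheet:
  Assets:      Foreign assets −317B
  Liabilities: Bank reserves +9B, Currency in circulation −684B, Government deposits +358B
So the change in currency in circulation is -684 billion.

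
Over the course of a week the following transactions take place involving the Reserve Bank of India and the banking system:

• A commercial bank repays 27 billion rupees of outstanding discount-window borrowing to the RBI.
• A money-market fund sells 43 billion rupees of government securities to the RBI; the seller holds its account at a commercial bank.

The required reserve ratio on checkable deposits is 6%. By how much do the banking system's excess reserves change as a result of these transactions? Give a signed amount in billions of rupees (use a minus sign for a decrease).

Discount-window repayment 27 billion rupees: reserves −27B, deposits 0.
Asset purchase (from non-banks) 43 billion rupees: reserves +43B, deposits +43B.
Totals: Δreserves = +16B, Δdeposits = +43B.
Δrequired reserves = 6% × +43B = +2.58B.
Δexcess reserves = Δreserves − Δrequired = +16B − (+2.58B) = +13.42 billion.

+13.42 billion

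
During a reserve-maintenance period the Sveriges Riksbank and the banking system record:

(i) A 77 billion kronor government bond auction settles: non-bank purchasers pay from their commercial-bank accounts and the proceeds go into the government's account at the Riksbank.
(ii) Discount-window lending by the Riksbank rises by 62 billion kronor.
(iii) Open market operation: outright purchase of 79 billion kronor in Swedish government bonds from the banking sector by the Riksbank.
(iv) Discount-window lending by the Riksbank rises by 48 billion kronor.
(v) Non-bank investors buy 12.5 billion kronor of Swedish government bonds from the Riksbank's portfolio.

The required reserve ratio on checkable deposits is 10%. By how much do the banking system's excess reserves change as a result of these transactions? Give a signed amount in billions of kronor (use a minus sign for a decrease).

Government account inflow 77 billion kronor: reserves −77B, deposits −77B.
Discount-window loan 62 billion kronor: reserves +62B, deposits 0.
OMO purchase (from banks) 79 billion kronor: reserves +79B, deposits 0.
Discount-window loan 48 billion kronor: reserves +48B, deposits 0.
Asset sale (to non-banks) 12.5 billion kronor: reserves −12.5B, deposits −12.5B.
Totals: Δreserves = +99.5B, Δdeposits = −89.5B.
Δrequired reserves = 10% × −89.5B = −8.95B.
Δexcess reserves = Δreserves − Δrequired = +99.5B − (−8.95B) = +108.45 billion.

+108.45 billion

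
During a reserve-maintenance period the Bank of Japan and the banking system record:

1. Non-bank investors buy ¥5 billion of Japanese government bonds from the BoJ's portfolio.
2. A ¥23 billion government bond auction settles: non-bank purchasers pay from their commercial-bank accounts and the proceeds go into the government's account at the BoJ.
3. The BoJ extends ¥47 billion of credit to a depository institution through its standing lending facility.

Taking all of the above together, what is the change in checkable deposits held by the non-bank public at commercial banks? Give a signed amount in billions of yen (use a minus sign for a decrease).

BoJ balance sheet:
  Assets:      Securities −¥5B, Loans to banks +¥47B
  Liabilities: Bank reserves +¥19B, Government deposits +¥23B
Commercial banking system:
  Assets:      Reserves at CB +¥19B
  Liabilities: Checkable deposits −¥28B, Borrowings from CB +¥47B
So the change in checkable deposits held by the non-bank public at commercial banks is -¥28 billion.

-¥28 billion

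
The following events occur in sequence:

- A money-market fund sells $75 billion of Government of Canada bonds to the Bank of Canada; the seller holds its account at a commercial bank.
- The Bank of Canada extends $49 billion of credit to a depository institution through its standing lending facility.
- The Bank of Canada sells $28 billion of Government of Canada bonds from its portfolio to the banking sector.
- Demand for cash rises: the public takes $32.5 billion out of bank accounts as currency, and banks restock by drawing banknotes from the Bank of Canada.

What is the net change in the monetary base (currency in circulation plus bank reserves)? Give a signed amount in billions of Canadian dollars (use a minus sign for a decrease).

+$96 billion

Asset purchase (from non-banks) $75 billion: Bank of Canada balance sheet expands → +$75B.
Discount-window loan $49 billion: Bank of Canada balance sheet expands → +$49B.
OMO sale (to banks) $28 billion: Bank of Canada balance sheet contracts → −$28B.
Currency withdrawal $32.5 billion: just a shift between currency and reserves — both are base money → 0.
Net: 75 + 49 − 28 + 0 = +$96 billion.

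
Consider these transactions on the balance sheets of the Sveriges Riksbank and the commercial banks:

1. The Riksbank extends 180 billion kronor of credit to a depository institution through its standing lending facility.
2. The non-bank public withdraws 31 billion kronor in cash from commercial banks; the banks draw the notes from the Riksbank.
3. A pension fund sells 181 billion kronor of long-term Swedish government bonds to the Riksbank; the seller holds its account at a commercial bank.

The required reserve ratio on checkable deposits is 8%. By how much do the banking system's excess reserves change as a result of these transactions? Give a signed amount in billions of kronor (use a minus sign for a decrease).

Discount-window loan 180 billion kronor: reserves +180B, deposits 0.
Currency withdrawal 31 billion kronor: reserves −31B, deposits −31B.
Asset purchase (from non-banks) 181 billion kronor: reserves +181B, deposits +181B.
Totals: Δreserves = +330B, Δdeposits = +150B.
Δrequired reserves = 8% × +150B = +12B.
Δexcess reserves = Δreserves − Δrequired = +330B − (+12B) = +318 billion.

+318 billion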